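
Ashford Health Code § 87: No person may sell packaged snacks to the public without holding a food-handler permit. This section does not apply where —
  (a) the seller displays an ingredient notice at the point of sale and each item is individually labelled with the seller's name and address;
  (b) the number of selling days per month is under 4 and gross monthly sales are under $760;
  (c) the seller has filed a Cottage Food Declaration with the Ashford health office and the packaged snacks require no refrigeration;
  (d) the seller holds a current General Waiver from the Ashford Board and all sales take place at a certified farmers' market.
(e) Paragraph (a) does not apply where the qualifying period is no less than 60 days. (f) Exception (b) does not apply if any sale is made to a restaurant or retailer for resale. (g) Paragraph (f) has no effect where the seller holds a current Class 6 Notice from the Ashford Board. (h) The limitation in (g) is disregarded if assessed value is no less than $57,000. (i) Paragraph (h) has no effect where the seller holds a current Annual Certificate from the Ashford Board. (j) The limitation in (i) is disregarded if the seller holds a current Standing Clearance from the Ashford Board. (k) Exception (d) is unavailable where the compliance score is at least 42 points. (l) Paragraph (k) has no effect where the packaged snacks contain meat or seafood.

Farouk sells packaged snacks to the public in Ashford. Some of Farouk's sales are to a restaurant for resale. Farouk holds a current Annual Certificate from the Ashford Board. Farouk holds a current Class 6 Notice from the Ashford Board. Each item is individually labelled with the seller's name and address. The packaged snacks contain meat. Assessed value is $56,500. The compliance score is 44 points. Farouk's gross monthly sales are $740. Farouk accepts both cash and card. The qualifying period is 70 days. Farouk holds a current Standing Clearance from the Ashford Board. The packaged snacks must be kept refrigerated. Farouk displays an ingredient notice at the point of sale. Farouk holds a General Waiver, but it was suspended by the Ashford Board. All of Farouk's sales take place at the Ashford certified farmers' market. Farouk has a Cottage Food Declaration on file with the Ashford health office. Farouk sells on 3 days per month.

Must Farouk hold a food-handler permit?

No — exception (b) applies; Farouk is not required to hold a food-handler permit.

Exception (a) is satisfied on its face — an ingredient notice is displayed; items are individually labelled. However, paragraph (e) must be considered: (e) is triggered — the qualifying period is 70 days, meeting the 60 days threshold. Exception (a) does not apply.
All of (b)'s requirements are met (the number of selling days per month is 3, under the 4 limit; gross monthly sales are $740, under the $760 limit). Considering the limiting provisions: (f) would limit (b) — some sales are to a restaurant for resale — but (g) sets (f) aside: (g) is triggered — a current Class 6 Notice is held. (h), which would lift (g), does not operate here — assessed value is $56,500, short of $57,000. (b) remains available.
Exception (c) does not apply: the packaged snacks require refrigeration.
Exception (d) requires that the seller holds a current General Waiver from the Ashford Board; but the General Waiver is not current, so (d) is unavailable.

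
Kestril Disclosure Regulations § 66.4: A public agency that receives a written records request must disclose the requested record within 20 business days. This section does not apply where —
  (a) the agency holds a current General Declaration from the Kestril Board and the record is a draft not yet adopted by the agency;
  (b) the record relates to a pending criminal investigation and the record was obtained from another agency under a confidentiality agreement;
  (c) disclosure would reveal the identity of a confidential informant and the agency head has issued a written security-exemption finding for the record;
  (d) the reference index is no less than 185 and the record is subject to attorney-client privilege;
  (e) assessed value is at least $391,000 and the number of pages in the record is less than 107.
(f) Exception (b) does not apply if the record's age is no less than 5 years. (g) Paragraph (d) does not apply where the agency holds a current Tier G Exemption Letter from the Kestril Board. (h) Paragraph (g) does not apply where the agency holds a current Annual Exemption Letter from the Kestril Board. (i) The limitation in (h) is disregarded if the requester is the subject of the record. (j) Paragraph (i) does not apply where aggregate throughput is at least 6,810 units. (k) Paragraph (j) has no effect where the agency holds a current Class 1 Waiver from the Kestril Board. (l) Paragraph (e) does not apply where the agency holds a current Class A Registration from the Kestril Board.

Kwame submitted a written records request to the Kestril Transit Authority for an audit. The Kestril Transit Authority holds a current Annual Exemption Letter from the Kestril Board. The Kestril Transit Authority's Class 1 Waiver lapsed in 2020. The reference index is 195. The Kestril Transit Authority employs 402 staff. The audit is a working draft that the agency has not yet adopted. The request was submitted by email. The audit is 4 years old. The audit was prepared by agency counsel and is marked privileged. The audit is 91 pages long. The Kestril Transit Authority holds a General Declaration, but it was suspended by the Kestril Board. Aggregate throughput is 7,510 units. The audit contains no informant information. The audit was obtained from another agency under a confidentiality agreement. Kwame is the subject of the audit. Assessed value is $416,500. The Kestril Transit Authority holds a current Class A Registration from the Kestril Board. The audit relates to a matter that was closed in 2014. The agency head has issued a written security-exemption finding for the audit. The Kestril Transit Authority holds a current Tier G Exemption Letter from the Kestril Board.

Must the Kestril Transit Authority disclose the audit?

Exception (a) fails — no current General Declaration is held.
Exception (b) fails — the audit relates to a closed matter.
Exception (c) requires that disclosure would reveal the identity of a confidential informant; but the audit contains no informant information, so (c) is unavailable.
All of (d)'s requirements are met (the reference index is 195, meeting the 185 threshold; the audit is privileged). Applying paragraphs (g)–(k): (g) would limit (d) — a current Tier G Exemption Letter is held — but (h) sets (g) aside: (h) is engaged — a current Annual Exemption Letter is held. (i) would limit (h) — Kwame is the subject of the audit — but (j) sets (i) aside: (j) applies — aggregate throughput is 7,510 units, meeting the 6,810 units threshold. (k), which would lift (j), is not triggered — the Class 1 Waiver is not current. Exception (d) stands.
Exception (e): assessed value is $416,500, meeting the $391,000 threshold; the number of pages in the record is 91, less than the 107 limit — every condition holds. But applying paragraph (l): (l) operates against (e): a current Class A Registration is held. Exception (e) does not apply.

No — exception (d) applies; the Kestril Transit Authority is not required to disclose the audit.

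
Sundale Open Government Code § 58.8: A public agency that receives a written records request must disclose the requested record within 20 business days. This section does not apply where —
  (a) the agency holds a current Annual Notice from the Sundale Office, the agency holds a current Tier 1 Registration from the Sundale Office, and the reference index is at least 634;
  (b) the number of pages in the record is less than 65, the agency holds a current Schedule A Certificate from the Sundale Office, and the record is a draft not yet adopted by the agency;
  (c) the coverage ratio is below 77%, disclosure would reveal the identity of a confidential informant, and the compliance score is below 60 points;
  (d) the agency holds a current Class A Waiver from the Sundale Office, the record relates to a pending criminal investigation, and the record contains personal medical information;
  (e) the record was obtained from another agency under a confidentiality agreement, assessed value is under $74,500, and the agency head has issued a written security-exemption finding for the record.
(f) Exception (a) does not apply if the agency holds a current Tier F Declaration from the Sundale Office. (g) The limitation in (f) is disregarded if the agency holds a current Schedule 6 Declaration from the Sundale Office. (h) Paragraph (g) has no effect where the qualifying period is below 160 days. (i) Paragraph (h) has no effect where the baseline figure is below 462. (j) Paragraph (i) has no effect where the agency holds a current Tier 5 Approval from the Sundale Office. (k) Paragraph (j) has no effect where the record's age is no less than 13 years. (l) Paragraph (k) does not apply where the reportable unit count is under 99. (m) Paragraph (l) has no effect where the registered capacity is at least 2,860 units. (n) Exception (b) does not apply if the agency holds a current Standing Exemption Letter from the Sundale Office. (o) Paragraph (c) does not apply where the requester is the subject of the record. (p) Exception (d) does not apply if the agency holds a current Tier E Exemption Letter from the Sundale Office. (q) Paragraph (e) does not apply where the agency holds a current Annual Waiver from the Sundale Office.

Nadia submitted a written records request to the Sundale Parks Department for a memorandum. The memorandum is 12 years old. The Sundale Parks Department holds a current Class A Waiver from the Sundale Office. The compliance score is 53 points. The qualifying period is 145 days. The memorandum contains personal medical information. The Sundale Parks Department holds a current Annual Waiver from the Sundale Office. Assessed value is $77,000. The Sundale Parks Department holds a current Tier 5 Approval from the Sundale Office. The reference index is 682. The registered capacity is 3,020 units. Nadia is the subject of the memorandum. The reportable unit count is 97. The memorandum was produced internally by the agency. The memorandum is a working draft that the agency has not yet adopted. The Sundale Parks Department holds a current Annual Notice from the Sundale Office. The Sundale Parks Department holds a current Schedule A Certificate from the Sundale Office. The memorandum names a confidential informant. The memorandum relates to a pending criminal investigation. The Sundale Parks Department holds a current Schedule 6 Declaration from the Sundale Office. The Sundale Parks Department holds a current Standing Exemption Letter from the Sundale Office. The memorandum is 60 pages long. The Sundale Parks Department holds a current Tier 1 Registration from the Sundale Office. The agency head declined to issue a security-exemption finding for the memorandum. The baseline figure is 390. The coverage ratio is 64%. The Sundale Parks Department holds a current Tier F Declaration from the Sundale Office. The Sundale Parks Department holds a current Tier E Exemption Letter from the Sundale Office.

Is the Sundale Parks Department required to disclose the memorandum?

Exception (a)'s conditions are all satisfied: a current Annual Notice is held; a current Tier 1 Registration is held; the reference index is 682, meeting the 634 threshold. But applying paragraphs (f)–(m): (f) operates against (a): a current Tier F Declaration is held. (g) would limit (f) — a current Schedule 6 Declaration is held — but (h) sets (g) aside: (h) operates against (g): the qualifying period is 145 days, below the 160 days limit. (i) would limit (h) — the baseline figure is 390, below the 462 limit — but (j) sets (i) aside: (j) applies — a current Tier 5 Approval is held. (k), which would lift (j), is inapplicable — the record's age is 12 years, short of 13 years. (a) is therefore removed.
Exception (b) is satisfied on its face — the number of pages in the record is 60, less than the 65 limit; a current Schedule A Certificate is held; the memorandum is an unadopted draft. But applying paragraph (n): (n) operates — a current Standing Exemption Letter is held. (b) is therefore removed.
Exception (c) is satisfied on its face — the coverage ratio is 64%, below the 77% limit; the memorandum names a confidential informant; the compliance score is 53 points, below the 60 points limit. Turning to paragraph (o): (o) is triggered — Nadia is the subject of the memorandum. Exception (c) does not apply.
All of (d)'s requirements are met (a current Class A Waiver is held; the memorandum relates to a pending investigation; the memorandum contains personal medical information). Turning to paragraph (p): (p) is triggered — a current Tier E Exemption Letter is held. (d) is therefore removed.
Exception (e) fails — the memorandum was produced internally.
Every exception is unavailable, so the rule governs.

Yes — the Sundale Parks Department must disclose the memorandum.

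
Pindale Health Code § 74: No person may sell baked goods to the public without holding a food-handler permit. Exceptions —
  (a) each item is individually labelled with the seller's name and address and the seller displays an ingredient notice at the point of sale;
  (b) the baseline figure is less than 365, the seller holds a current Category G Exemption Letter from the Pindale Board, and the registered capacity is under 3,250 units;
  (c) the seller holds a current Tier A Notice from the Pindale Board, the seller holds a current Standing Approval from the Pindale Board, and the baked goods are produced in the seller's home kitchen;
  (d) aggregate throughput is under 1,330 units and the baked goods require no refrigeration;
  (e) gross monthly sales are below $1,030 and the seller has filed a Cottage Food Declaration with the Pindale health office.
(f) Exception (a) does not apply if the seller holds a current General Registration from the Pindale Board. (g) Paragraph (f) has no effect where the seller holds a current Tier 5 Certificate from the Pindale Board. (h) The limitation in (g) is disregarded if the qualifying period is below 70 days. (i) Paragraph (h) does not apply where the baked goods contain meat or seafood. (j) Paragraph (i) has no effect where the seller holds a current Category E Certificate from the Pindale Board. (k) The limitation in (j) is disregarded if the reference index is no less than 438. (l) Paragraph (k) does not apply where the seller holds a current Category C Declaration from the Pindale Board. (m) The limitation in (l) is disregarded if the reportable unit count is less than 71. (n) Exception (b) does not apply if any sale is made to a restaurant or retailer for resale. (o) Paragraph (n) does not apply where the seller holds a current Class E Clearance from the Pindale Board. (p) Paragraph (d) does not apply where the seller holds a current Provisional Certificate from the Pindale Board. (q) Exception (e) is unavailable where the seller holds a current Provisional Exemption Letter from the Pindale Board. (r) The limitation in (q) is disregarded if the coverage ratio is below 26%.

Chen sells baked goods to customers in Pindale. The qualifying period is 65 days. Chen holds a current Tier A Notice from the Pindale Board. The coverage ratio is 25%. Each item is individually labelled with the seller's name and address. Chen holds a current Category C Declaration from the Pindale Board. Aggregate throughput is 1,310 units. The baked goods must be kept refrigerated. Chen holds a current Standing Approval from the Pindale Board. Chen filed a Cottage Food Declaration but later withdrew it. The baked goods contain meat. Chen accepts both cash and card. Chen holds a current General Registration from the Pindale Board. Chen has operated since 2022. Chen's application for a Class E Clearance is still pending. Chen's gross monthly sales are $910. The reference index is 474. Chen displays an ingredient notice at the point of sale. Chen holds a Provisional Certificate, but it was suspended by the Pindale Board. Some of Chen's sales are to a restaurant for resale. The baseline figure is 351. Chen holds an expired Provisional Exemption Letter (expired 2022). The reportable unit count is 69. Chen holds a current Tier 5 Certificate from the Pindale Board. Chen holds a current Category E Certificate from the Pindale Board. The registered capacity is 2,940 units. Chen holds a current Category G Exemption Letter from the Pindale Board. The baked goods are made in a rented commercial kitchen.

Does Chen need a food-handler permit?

No — exception (a) applies; Chen is not required to hold a food-handler permit.

Exception (a): items are individually labelled; an ingredient notice is displayed — every condition holds. Under paragraphs (f)–(m): (f) is engaged (a current General Registration is held), but is displaced by (g): (g) is engaged — a current Tier 5 Certificate is held. (h) is triggered (the qualifying period is 65 days, below the 70 days limit), but is set aside by (i): (i) operates — the baked goods contain meat. (j) is engaged (a current Category E Certificate is held), but yields to (k): (k) operates against (j): the reference index is 474, meeting the 438 threshold. (l) would limit (k) — a current Category C Declaration is held — but (m) sets (l) aside: (m) applies — the reportable unit count is 69, less than the 71 limit. So (a) applies.
Exception (b) is satisfied on its face — the baseline figure is 351, less than the 365 limit; a current Category G Exemption Letter is held; the registered capacity is 2,940 units, under the 3,250 units limit. But: (n) operates against (b): some sales are to a restaurant for resale. (o) is not engaged (the Class E Clearance is not current), so (n) stands. So (b) is unavailable.
Exception (c) does not apply: the baked goods are made in a commercial kitchen, not a home kitchen.
Exception (d) requires that the baked goods require no refrigeration; but the baked goods require refrigeration, so (d) is unavailable.
Exception (e) fails — the Cottage Food Declaration was withdrawn.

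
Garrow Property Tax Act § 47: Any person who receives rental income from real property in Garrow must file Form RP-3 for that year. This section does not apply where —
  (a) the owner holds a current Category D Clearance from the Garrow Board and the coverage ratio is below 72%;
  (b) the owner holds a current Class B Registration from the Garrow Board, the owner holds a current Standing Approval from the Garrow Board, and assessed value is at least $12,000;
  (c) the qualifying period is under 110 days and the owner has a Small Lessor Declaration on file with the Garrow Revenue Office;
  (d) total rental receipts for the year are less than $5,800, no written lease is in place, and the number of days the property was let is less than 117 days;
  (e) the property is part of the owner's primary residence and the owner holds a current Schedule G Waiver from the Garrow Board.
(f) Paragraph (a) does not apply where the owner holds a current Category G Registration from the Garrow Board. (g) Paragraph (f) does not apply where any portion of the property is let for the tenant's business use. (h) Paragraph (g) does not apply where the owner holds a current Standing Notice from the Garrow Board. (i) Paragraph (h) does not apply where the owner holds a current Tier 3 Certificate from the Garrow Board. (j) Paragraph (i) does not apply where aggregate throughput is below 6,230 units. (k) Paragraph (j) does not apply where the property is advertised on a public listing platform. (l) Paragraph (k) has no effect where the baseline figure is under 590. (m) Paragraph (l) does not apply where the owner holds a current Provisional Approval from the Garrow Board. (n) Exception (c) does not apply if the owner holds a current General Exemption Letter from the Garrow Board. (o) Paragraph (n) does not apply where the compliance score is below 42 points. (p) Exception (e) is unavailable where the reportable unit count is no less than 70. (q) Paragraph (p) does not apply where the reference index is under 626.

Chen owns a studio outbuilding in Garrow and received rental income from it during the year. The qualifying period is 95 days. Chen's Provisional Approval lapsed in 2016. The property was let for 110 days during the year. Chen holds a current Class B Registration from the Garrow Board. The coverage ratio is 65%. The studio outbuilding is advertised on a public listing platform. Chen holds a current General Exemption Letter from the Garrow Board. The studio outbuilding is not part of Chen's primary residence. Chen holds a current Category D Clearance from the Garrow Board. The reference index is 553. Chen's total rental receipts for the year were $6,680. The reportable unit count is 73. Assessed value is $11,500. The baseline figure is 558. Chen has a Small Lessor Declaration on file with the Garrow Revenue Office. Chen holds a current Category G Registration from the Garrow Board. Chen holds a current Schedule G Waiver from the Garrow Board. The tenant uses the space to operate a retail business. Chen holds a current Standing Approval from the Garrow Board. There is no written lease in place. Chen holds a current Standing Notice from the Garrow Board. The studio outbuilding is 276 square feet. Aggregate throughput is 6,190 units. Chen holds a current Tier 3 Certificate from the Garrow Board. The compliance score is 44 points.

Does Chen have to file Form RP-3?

Yes — Chen must file Form RP-3.

Exception (a)'s conditions are all satisfied: a current Category D Clearance is held; the coverage ratio is 65%, below the 72% limit. Turning to paragraphs (f)–(m): (f) is engaged — a current Category G Registration is held. (g) operates (the space is let for business use), but yields to (h): (h) operates against (g): a current Standing Notice is held. (i) is engaged (a current Tier 3 Certificate is held), but is displaced by (j): (j) is engaged — aggregate throughput is 6,190 units, below the 6,230 units limit. (k) would limit (j) — the property is publicly advertised — but (l) sets (k) aside: (l) operates against (k): the baseline figure is 558, under the 590 limit. (m) does not operate here (there is no Provisional Approval in force), so (l) stands. (a) is therefore removed.
Exception (b) does not apply: assessed value is $11,500, short of $12,000.
Exception (c): the qualifying period is 95 days, under the 110 days limit; a Small Lessor Declaration is on file — every condition holds. However, paragraphs (n)–(o) must be considered: (n) operates against (c): a current General Exemption Letter is held. (o) does not operate here (the compliance score is 44 points, not below 42 points), so (n) stands. So (c) is unavailable.
Exception (d) does not apply: total rental receipts for the year are $6,680, not less than $5,800.
Exception (e) does not apply: the studio outbuilding is not part of the primary residence.
Every exception is unavailable, so the rule governs.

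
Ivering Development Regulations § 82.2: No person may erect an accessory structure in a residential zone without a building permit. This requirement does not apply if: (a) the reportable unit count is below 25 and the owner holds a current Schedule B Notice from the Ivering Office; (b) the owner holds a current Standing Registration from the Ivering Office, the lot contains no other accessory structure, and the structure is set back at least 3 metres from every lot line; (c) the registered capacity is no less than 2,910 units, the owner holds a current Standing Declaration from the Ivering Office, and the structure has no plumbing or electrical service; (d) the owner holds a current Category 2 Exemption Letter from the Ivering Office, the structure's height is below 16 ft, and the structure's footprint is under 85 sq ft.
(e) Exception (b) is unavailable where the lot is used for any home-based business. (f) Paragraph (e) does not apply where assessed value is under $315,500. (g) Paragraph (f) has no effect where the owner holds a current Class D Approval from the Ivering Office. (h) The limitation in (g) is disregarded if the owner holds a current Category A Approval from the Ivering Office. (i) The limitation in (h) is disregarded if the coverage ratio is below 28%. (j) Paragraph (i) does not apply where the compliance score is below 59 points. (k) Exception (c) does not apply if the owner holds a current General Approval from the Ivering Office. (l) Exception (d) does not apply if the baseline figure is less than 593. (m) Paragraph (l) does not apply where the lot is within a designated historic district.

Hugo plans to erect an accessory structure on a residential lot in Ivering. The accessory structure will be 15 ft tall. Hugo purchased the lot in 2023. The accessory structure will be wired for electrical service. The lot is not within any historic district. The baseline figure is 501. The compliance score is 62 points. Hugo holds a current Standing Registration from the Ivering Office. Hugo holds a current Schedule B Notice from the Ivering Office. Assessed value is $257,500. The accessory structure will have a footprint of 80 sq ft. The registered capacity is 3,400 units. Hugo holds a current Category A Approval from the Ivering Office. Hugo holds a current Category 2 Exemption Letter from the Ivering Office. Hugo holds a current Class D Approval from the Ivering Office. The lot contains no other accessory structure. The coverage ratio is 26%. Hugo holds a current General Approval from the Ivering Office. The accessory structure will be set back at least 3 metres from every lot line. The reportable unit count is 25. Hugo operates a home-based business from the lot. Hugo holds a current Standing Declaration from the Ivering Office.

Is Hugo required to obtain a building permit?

Exception (a) requires that the reportable unit count is below 25; but the reportable unit count is 25, not below 25, so (a) is unavailable.
Exception (b) is satisfied on its face — a current Standing Registration is held; the lot has no other accessory structure; the setback is at least 3 m on every side. However, paragraphs (e)–(j) must be considered: (e) operates against (b): a home-based business operates on the lot. (f) would limit (e) — assessed value is $257,500, under the $315,500 limit — but (g) sets (f) aside: (g) is engaged — a current Class D Approval is held. (h) would limit (g) — a current Category A Approval is held — but (i) sets (h) aside: (i) applies — the coverage ratio is 26%, below the 28% limit. (j) does not operate here (the compliance score is 62 points, not below 59 points), so (i) stands. (b) is therefore removed.
Exception (c) fails — electrical service is planned.
All of (d)'s requirements are met (a current Category 2 Exemption Letter is held; the structure's height is 15 ft, below the 16 ft limit; the structure's footprint is 80 sq ft, under the 85 sq ft limit). However, paragraphs (l)–(m) must be considered: (l) operates — the baseline figure is 501, less than the 593 limit. (m) is not engaged (the lot is not in a historic district), so (l) stands. So (d) is unavailable.
No exception applies. The general rule governs.

Yes — Hugo must obtain a building permit.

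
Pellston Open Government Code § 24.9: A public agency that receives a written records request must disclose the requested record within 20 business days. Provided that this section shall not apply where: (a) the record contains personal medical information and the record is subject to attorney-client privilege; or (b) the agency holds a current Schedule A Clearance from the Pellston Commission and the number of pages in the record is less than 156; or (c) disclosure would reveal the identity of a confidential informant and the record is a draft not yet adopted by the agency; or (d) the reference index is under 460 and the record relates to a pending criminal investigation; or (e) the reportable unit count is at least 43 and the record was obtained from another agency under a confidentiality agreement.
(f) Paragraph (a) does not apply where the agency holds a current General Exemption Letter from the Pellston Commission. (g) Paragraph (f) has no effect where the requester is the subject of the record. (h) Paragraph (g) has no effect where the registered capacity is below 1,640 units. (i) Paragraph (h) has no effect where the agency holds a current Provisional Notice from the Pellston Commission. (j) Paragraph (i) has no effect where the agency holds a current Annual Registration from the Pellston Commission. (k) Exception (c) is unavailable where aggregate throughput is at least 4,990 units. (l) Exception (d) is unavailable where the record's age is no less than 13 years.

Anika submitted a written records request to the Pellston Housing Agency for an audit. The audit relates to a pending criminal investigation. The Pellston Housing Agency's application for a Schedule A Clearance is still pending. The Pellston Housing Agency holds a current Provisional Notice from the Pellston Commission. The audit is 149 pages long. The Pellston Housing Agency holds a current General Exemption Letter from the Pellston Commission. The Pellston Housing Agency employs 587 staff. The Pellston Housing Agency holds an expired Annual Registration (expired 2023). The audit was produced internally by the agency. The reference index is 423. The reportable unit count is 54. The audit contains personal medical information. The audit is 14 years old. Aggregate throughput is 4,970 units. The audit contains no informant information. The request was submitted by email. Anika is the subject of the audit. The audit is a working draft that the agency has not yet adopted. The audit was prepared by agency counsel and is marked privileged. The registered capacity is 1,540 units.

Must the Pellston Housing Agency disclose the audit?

All of (a)'s requirements are met (the audit contains personal medical information; the audit is privileged). Applying paragraphs (f)–(j): (f) would limit (a) — a current General Exemption Letter is held — but (g) sets (f) aside: (g) operates against (f): Anika is the subject of the audit. (h) would limit (g) — the registered capacity is 1,540 units, below the 1,640 units limit — but (i) sets (h) aside: (i) is engaged — a current Provisional Notice is held. (j) is inapplicable (no current Annual Registration is held), so (i) stands. (a) remains available.
Exception (b) does not apply: no current Schedule A Clearance is held.
Exception (c) requires that disclosure would reveal the identity of a confidential informant; but the audit contains no informant information, so (c) is unavailable.
Exception (d)'s conditions are all satisfied: the reference index is 423, under the 460 limit; the audit relates to a pending investigation. But applying paragraph (l): (l) is triggered — the record's age is 14 years, meeting the 13 years threshold. So (d) is unavailable.
Exception (e) does not apply: the audit was produced internally.

No — exception (a) applies; the Pellston Housing Agency is not required to disclose the audit.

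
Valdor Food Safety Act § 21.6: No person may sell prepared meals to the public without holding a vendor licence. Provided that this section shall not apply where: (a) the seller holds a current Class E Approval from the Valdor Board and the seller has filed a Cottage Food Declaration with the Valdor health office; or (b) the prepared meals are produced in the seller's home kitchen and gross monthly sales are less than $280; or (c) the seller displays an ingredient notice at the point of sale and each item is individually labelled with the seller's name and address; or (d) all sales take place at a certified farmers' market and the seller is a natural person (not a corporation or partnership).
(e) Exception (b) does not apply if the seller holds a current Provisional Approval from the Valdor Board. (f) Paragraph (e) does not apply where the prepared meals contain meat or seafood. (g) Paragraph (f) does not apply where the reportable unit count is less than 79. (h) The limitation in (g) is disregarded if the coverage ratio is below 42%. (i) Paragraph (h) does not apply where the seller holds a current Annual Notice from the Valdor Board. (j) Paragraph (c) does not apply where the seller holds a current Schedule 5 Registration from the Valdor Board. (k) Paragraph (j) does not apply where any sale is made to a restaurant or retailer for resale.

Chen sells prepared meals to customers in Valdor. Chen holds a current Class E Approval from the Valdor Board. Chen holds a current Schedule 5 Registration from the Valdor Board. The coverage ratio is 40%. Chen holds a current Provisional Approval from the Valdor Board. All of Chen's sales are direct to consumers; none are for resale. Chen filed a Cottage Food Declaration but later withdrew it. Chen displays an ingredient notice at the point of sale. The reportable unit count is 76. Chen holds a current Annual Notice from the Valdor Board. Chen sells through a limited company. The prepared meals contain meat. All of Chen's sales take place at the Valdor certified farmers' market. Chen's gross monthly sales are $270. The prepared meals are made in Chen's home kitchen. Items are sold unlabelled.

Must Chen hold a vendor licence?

Yes — Chen must hold a vendor licence.

Exception (a) fails — the Cottage Food Declaration was withdrawn.
Exception (b)'s conditions are all satisfied: the prepared meals are home-kitchen produced; gross monthly sales are $270, less than the $280 limit. But applying paragraphs (e)–(i): (e) operates against (b): a current Provisional Approval is held. (f) would limit (e) — the prepared meals contain meat — but (g) sets (f) aside: (g) operates against (f): the reportable unit count is 76, less than the 79 limit. (h) is engaged (the coverage ratio is 40%, below the 42% limit), but yields to (i): (i) operates — a current Annual Notice is held. So (b) is unavailable.
Exception (c) fails — items are sold unlabelled.
Exception (d) does not apply: the seller operates through a limited company.
Every exception is unavailable, so the rule governs.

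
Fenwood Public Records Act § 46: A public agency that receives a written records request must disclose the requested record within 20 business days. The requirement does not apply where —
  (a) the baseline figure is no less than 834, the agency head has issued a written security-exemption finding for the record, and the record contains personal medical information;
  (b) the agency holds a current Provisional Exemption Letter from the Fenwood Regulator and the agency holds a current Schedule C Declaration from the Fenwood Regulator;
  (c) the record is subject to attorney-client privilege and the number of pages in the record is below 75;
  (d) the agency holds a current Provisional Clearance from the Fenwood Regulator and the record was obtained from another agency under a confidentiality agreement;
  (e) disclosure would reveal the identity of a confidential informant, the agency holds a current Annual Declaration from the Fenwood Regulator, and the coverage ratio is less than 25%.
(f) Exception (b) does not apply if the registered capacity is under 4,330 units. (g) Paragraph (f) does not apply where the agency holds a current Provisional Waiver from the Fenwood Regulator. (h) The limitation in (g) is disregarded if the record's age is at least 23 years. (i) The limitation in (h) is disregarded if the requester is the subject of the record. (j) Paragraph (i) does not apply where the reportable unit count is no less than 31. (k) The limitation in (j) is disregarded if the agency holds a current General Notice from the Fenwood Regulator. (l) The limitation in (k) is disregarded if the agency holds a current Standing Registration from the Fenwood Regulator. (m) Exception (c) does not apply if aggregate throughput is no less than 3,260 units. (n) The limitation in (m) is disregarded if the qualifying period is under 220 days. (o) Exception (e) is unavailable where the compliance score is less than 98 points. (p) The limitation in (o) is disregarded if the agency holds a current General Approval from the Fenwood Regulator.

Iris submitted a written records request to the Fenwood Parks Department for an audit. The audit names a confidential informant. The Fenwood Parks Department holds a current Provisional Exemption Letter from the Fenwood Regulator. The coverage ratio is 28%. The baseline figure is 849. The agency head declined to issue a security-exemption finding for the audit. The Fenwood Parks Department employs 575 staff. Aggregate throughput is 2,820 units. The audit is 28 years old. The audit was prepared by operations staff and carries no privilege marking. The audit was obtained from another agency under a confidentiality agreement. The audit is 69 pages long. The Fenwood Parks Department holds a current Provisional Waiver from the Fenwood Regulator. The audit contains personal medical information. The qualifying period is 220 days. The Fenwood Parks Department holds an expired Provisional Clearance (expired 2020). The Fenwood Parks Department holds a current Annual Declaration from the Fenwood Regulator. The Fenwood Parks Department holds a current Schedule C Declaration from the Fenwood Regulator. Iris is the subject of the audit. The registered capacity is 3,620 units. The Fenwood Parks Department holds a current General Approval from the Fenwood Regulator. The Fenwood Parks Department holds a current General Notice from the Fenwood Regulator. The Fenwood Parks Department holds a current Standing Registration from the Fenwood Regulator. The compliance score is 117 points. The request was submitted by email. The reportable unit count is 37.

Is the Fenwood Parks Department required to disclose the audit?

Exception (a) does not apply: the agency head declined to issue a security-exemption finding.
All of (b)'s requirements are met (a current Provisional Exemption Letter is held; a current Schedule C Declaration is held). But applying paragraphs (f)–(l): (f) applies — the registered capacity is 3,620 units, under the 4,330 units limit. (g) would limit (f) — a current Provisional Waiver is held — but (h) sets (g) aside: (h) operates against (g): the record's age is 28 years, meeting the 23 years threshold. (i) would limit (h) — Iris is the subject of the audit — but (j) sets (i) aside: (j) applies — the reportable unit count is 37, meeting the 31 threshold. (k) is triggered (a current General Notice is held), but yields to (l): (l) operates — a current Standing Registration is held. So (b) is unavailable.
Exception (c) does not apply: the audit carries no privilege marking.
Exception (d) requires that the agency holds a current Provisional Clearance from the Fenwood Regulator; but no current Provisional Clearance is held, so (d) is unavailable.
Exception (e) fails — the coverage ratio is 28%, not less than 25%.
No exception applies. The general rule governs.

Yes — the Fenwood Parks Department must disclose the audit.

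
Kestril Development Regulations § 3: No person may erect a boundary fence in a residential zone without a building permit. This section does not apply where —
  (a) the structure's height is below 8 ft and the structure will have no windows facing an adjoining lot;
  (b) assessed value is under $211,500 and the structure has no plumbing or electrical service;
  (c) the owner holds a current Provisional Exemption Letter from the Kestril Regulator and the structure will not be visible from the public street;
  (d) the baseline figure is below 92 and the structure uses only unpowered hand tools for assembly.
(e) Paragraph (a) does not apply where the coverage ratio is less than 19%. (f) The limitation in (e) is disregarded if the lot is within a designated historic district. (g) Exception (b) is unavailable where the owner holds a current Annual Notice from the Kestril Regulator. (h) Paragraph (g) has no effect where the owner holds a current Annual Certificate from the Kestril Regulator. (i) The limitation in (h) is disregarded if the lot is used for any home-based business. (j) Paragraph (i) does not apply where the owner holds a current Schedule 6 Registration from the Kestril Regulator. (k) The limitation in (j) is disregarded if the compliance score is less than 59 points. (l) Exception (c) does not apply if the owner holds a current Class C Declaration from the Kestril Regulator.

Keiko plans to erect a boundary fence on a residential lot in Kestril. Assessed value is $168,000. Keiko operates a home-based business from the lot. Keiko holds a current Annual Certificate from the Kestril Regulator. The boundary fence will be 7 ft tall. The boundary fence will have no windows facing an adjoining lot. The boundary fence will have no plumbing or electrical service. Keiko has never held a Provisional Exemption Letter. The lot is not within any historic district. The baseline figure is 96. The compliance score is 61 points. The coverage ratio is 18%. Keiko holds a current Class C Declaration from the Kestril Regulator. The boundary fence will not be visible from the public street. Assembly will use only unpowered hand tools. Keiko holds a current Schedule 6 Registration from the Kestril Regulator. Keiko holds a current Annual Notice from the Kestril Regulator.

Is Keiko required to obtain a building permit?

No — exception (b) applies; Keiko does not need a building permit.

Exception (a): the structure's height is 7 ft, below the 8 ft limit; no windows face an adjoining lot — every condition holds. However, paragraphs (e)–(f) must be considered: (e) operates — the coverage ratio is 18%, less than the 19% limit. (f) is not triggered (the lot is not in a historic district), so (e) stands. So (a) is unavailable.
Exception (b)'s conditions are all satisfied: assessed value is $168,000, under the $211,500 limit; there is no plumbing or electrical service. Applying paragraphs (g)–(k): (g) is triggered (a current Annual Notice is held), but is displaced by (h): (h) is engaged — a current Annual Certificate is held. (i) would limit (h) — a home-based business operates on the lot — but (j) sets (i) aside: (j) operates — a current Schedule 6 Registration is held. (k) is inapplicable (the compliance score is 61 points, not less than 59 points), so (j) stands. Exception (b) stands.
Exception (c) fails — no current Provisional Exemption Letter is held.
Exception (d) does not apply: the baseline figure is 96, not below 92.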